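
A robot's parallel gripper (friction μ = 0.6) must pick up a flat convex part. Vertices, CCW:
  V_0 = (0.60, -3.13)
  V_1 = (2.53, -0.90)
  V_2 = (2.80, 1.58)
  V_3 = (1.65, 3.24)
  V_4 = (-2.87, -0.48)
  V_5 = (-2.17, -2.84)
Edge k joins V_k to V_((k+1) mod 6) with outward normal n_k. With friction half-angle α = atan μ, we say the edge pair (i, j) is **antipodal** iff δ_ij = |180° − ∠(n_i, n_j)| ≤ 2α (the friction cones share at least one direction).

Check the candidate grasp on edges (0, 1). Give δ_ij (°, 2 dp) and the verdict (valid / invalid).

α = atan 0.6 = 30.96°;  2α = 61.93°
edge 0: e_0 = (+1.93, +2.23);  n_0 = (+0.7561, -0.6544)
edge 1: e_1 = (+0.27, +2.48);  n_1 = (+0.9941, -0.1082)
∠(n_0, n_1) = 34.66°
δ = |180° − 34.66°| = 145.34°
145.34° > 2α = 61.93°  →  invalid

δ = 145.34°, invalid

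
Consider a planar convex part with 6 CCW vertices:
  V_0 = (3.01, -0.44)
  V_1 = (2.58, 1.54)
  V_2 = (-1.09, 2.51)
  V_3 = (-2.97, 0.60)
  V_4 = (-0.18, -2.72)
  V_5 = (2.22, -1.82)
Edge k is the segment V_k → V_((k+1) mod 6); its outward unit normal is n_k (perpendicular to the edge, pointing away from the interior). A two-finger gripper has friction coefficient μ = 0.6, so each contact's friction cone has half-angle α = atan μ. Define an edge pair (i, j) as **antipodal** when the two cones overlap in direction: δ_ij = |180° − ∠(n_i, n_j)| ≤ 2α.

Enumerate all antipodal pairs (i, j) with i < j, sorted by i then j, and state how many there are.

α = atan 0.6 = 30.96°;  2α = 61.93°
n_0 = (+0.9772, +0.2122)
n_1 = (+0.2555, +0.9668)
n_2 = (-0.7127, +0.7015)
n_3 = (-0.7656, -0.6434)
n_4 = (+0.3511, -0.9363)
n_5 = (+0.8679, -0.4968)
  (0,1): δ = 117.06°  ·
  (0,2): δ = 56.80°  ✓
  (0,3): δ = 27.79°  ✓
  (0,4): δ = 98.30°  ·
  (0,5): δ = 137.96°  ·
  (1,2): δ = 119.74°  ·
  (1,3): δ = 35.15°  ✓
  (1,4): δ = 35.36°  ✓
  (1,5): δ = 75.02°  ·
  (2,3): δ = 95.41°  ·
  (2,4): δ = 24.90°  ✓
  (2,5): δ = 14.76°  ✓
  (3,4): δ = 109.49°  ·
  (3,5): δ = 69.83°  ·
  (4,5): δ = 140.35°  ·
antipodal pairs: 6

count = 6; pairs: (0,2), (0,3), (1,3), (1,4), (2,4), (2,5)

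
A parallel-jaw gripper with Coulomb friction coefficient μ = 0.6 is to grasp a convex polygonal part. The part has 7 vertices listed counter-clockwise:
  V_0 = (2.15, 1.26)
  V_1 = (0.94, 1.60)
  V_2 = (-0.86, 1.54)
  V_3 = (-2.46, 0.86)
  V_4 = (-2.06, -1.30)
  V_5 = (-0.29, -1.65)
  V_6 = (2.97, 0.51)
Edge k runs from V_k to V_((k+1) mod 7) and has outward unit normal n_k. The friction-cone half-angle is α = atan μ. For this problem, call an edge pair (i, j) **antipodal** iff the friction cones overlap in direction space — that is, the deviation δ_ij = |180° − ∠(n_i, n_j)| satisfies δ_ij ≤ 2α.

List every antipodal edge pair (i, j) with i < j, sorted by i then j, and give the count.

count = 8; pairs: (0,4), (0,5), (1,4), (1,5), (2,4), (2,5), (3,6), (4,6)

α = atan 0.6 = 30.96°;  2α = 61.93°
n_0 = (+0.2705, +0.9627)
n_1 = (-0.0333, +0.9994)
n_2 = (-0.3911, +0.9203)
n_3 = (-0.9833, -0.1821)
n_4 = (-0.1940, -0.9810)
n_5 = (+0.5523, -0.8336)
n_6 = (+0.6749, +0.7379)
  (0,1): δ = 162.40°  ·
  (0,2): δ = 141.28°  ·
  (0,3): δ = 63.81°  ·
  (0,4): δ = 4.51°  ✓
  (0,5): δ = 49.22°  ✓
  (0,6): δ = 153.25°  ·
  (1,2): δ = 158.88°  ·
  (1,3): δ = 81.42°  ·
  (1,4): δ = 13.09°  ✓
  (1,5): δ = 31.62°  ✓
  (1,6): δ = 135.64°  ·
  (2,3): δ = 102.53°  ·
  (2,4): δ = 34.21°  ✓
  (2,5): δ = 10.50°  ✓
  (2,6): δ = 114.53°  ·
  (3,4): δ = 111.68°  ·
  (3,5): δ = 66.96°  ·
  (3,6): δ = 37.06°  ✓
  (4,5): δ = 135.29°  ·
  (4,6): δ = 31.26°  ✓
  (5,6): δ = 75.97°  ·
antipodal pairs: 8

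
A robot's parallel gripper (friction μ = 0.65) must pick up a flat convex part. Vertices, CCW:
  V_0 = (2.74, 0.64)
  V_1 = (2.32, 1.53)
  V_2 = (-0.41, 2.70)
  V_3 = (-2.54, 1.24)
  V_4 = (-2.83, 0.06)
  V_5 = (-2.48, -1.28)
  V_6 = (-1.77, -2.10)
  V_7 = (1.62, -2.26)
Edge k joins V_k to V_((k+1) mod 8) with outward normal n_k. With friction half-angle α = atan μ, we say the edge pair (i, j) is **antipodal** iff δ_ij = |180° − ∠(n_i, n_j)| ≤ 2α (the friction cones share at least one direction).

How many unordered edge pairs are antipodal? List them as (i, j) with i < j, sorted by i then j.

count = 12; pairs: (0,3), (0,4), (0,5), (0,6), (1,4), (1,5), (1,6), (2,6), (2,7), (3,7), (4,7), (5,7)

α = atan 0.65 = 33.02°;  2α = 66.05°
n_0 = (+0.9044, +0.4268)
n_1 = (+0.3939, +0.9191)
n_2 = (-0.5654, +0.8248)
n_3 = (-0.9711, +0.2387)
n_4 = (-0.9675, -0.2527)
n_5 = (-0.7560, -0.6546)
n_6 = (-0.0471, -0.9989)
n_7 = (+0.9328, -0.3603)
  (0,1): δ = 138.46°  ·
  (0,2): δ = 80.83°  ·
  (0,3): δ = 39.07°  ✓
  (0,4): δ = 10.62°  ✓
  (0,5): δ = 15.62°  ✓
  (0,6): δ = 62.03°  ✓
  (0,7): δ = 133.62°  ·
  (1,2): δ = 122.37°  ·
  (1,3): δ = 80.61°  ·
  (1,4): δ = 52.16°  ✓
  (1,5): δ = 25.91°  ✓
  (1,6): δ = 20.50°  ✓
  (1,7): δ = 92.08°  ·
  (2,3): δ = 138.24°  ·
  (2,4): δ = 109.79°  ·
  (2,5): δ = 83.54°  ·
  (2,6): δ = 37.13°  ✓
  (2,7): δ = 34.45°  ✓
  (3,4): δ = 151.55°  ·
  (3,5): δ = 125.30°  ·
  (3,6): δ = 78.89°  ·
  (3,7): δ = 7.31°  ✓
  (4,5): δ = 153.75°  ·
  (4,6): δ = 107.34°  ·
  (4,7): δ = 35.76°  ✓
  (5,6): δ = 133.59°  ·
  (5,7): δ = 62.00°  ✓
  (6,7): δ = 108.41°  ·
antipodal pairs: 12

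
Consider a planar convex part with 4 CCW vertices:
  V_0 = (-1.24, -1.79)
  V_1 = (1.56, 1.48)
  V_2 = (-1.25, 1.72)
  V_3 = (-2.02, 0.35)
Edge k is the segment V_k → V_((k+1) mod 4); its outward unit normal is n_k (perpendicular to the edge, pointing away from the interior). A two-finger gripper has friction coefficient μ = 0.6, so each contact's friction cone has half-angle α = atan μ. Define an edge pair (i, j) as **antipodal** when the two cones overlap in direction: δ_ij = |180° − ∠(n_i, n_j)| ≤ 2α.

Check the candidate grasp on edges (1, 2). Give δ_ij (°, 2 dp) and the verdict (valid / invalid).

δ = 114.46°, invalid

α = atan 0.6 = 30.96°;  2α = 61.93°
edge 1: e_1 = (-2.81, +0.24);  n_1 = (+0.0851, +0.9964)
edge 2: e_2 = (-0.77, -1.37);  n_2 = (-0.8717, +0.4900)
∠(n_1, n_2) = 65.54°
δ = |180° − 65.54°| = 114.46°
114.46° > 2α = 61.93°  →  invalid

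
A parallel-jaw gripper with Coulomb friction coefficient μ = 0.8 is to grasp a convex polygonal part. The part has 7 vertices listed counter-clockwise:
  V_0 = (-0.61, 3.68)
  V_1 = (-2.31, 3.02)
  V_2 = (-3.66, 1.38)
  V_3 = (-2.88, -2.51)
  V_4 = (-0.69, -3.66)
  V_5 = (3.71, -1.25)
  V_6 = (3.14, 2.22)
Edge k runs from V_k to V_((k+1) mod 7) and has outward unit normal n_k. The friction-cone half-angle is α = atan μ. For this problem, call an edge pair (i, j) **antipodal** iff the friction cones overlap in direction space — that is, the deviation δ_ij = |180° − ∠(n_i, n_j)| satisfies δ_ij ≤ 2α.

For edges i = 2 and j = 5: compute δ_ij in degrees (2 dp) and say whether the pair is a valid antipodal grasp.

δ = 2.01°, valid

α = atan 0.8 = 38.66°;  2α = 77.32°
edge 2: e_2 = (+0.78, -3.89);  n_2 = (-0.9805, -0.1966)
edge 5: e_5 = (-0.57, +3.47);  n_5 = (+0.9868, +0.1621)
∠(n_2, n_5) = 177.99°
δ = |180° − 177.99°| = 2.01°
2.01° ≤ 2α = 77.32°  →  valid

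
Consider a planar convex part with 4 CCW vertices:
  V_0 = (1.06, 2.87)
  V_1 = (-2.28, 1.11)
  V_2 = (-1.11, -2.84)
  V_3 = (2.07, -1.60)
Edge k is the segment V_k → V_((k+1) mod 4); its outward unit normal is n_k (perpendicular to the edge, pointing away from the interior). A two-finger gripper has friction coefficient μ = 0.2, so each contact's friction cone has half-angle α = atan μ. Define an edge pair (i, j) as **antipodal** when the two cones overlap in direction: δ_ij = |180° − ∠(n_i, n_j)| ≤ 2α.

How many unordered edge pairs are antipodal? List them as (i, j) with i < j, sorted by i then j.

α = atan 0.2 = 11.31°;  2α = 22.62°
n_0 = (-0.4662, +0.8847)
n_1 = (-0.9588, -0.2840)
n_2 = (+0.3633, -0.9317)
n_3 = (+0.9754, +0.2204)
  (0,1): δ = 101.29°  ·
  (0,2): δ = 6.48°  ✓
  (0,3): δ = 74.95°  ·
  (1,2): δ = 85.20°  ·
  (1,3): δ = 3.77°  ✓
  (2,3): δ = 98.57°  ·
antipodal pairs: 2

count = 2; pairs: (0,2), (1,3)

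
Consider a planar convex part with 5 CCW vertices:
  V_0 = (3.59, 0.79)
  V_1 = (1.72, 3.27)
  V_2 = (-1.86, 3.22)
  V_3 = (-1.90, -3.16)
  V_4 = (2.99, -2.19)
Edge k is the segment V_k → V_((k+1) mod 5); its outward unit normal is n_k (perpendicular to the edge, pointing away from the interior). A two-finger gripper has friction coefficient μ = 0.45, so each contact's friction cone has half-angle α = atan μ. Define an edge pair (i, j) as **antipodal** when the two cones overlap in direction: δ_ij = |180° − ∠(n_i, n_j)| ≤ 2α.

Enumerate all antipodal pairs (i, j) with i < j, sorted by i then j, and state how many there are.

α = atan 0.45 = 24.23°;  2α = 48.46°
n_0 = (+0.7985, +0.6021)
n_1 = (-0.0140, +0.9999)
n_2 = (-1.0000, +0.0063)
n_3 = (+0.1946, -0.9809)
n_4 = (+0.9803, -0.1974)
  (0,1): δ = 126.22°  ·
  (0,2): δ = 37.38°  ✓
  (0,3): δ = 64.20°  ·
  (0,4): δ = 131.60°  ·
  (1,2): δ = 91.16°  ·
  (1,3): δ = 10.42°  ✓
  (1,4): δ = 77.82°  ·
  (2,3): δ = 78.42°  ·
  (2,4): δ = 11.02°  ✓
  (3,4): δ = 112.60°  ·
antipodal pairs: 3

count = 3; pairs: (0,2), (1,3), (2,4)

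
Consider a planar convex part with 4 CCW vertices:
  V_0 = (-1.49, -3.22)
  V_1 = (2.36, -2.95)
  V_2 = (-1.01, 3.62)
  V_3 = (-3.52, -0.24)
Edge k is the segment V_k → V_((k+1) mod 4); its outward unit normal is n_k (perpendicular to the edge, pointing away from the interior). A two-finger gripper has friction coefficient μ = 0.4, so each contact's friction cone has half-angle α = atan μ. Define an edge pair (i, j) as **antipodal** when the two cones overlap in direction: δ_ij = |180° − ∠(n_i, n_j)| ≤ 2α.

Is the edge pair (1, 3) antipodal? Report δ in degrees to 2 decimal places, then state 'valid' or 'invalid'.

α = atan 0.4 = 21.80°;  2α = 43.60°
edge 1: e_1 = (-3.37, +6.57);  n_1 = (+0.8898, +0.4564)
edge 3: e_3 = (+2.03, -2.98);  n_3 = (-0.8265, -0.5630)
∠(n_1, n_3) = 172.89°
δ = |180° − 172.89°| = 7.11°
7.11° ≤ 2α = 43.60°  →  valid

δ = 7.11°, valid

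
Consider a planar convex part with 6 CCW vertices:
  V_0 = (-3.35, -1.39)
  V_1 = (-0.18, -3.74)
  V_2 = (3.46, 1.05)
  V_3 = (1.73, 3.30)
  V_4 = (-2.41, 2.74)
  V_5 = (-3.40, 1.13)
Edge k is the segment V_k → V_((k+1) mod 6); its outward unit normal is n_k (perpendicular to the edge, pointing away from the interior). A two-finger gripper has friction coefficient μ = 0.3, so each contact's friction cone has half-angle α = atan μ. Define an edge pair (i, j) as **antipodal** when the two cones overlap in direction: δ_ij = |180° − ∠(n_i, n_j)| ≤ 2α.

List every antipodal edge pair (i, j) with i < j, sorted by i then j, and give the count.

α = atan 0.3 = 16.70°;  2α = 33.40°
n_0 = (-0.5955, -0.8033)
n_1 = (+0.7962, -0.6050)
n_2 = (+0.7928, +0.6095)
n_3 = (-0.1340, +0.9910)
n_4 = (-0.8518, +0.5238)
n_5 = (-0.9998, -0.0198)
  (0,1): δ = 90.68°  ·
  (0,2): δ = 15.89°  ✓
  (0,3): δ = 44.25°  ·
  (0,4): δ = 94.96°  ·
  (0,5): δ = 127.69°  ·
  (1,2): δ = 105.21°  ·
  (1,3): δ = 45.06°  ·
  (1,4): δ = 5.64°  ✓
  (1,5): δ = 38.37°  ·
  (2,3): δ = 119.85°  ·
  (2,4): δ = 69.14°  ·
  (2,5): δ = 36.42°  ·
  (3,4): δ = 129.29°  ·
  (3,5): δ = 96.57°  ·
  (4,5): δ = 147.28°  ·
antipodal pairs: 2

count = 2; pairs: (0,2), (1,4)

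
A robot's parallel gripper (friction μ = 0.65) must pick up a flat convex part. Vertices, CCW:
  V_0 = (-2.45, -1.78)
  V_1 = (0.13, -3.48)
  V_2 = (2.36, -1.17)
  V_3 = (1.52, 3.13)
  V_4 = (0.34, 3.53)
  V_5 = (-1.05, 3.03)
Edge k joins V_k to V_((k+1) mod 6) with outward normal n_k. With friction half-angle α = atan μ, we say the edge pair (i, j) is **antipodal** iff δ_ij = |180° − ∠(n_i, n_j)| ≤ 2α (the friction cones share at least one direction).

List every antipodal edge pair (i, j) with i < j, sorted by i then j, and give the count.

count = 7; pairs: (0,2), (0,3), (0,4), (1,3), (1,4), (1,5), (2,5)

α = atan 0.65 = 33.02°;  2α = 66.05°
n_0 = (-0.5502, -0.8350)
n_1 = (+0.7195, -0.6945)
n_2 = (+0.9814, +0.1917)
n_3 = (+0.3210, +0.9471)
n_4 = (-0.3385, +0.9410)
n_5 = (-0.9602, +0.2795)
  (0,1): δ = 100.61°  ·
  (0,2): δ = 45.57°  ✓
  (0,3): δ = 14.66°  ✓
  (0,4): δ = 53.17°  ✓
  (0,5): δ = 107.15°  ·
  (1,2): δ = 124.96°  ·
  (1,3): δ = 64.74°  ✓
  (1,4): δ = 26.23°  ✓
  (1,5): δ = 27.76°  ✓
  (2,3): δ = 119.78°  ·
  (2,4): δ = 81.27°  ·
  (2,5): δ = 27.28°  ✓
  (3,4): δ = 141.49°  ·
  (3,5): δ = 87.50°  ·
  (4,5): δ = 126.01°  ·
antipodal pairs: 7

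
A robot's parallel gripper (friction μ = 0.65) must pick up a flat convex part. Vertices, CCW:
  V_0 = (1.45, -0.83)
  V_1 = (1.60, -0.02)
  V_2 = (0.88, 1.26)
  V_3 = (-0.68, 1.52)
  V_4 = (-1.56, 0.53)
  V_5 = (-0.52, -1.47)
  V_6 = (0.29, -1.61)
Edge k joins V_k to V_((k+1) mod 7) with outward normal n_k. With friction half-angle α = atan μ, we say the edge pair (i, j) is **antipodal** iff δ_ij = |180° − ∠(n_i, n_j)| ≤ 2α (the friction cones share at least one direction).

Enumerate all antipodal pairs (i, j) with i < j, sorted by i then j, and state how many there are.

α = atan 0.65 = 33.02°;  2α = 66.05°
n_0 = (+0.9833, -0.1821)
n_1 = (+0.8716, +0.4903)
n_2 = (+0.1644, +0.9864)
n_3 = (-0.7474, +0.6644)
n_4 = (-0.8872, -0.4614)
n_5 = (-0.1703, -0.9854)
n_6 = (+0.5580, -0.8298)
  (0,1): δ = 140.15°  ·
  (0,2): δ = 88.97°  ·
  (0,3): δ = 31.14°  ✓
  (0,4): δ = 37.97°  ✓
  (0,5): δ = 90.69°  ·
  (0,6): δ = 134.41°  ·
  (1,2): δ = 128.82°  ·
  (1,3): δ = 70.99°  ·
  (1,4): δ = 1.88°  ✓
  (1,5): δ = 50.84°  ✓
  (1,6): δ = 94.56°  ·
  (2,3): δ = 122.17°  ·
  (2,4): δ = 53.06°  ✓
  (2,5): δ = 0.34°  ✓
  (2,6): δ = 43.38°  ✓
  (3,4): δ = 110.89°  ·
  (3,5): δ = 58.17°  ✓
  (3,6): δ = 14.45°  ✓
  (4,5): δ = 127.28°  ·
  (4,6): δ = 83.56°  ·
  (5,6): δ = 136.28°  ·
antipodal pairs: 9

count = 9; pairs: (0,3), (0,4), (1,4), (1,5), (2,4), (2,5), (2,6), (3,5), (3,6)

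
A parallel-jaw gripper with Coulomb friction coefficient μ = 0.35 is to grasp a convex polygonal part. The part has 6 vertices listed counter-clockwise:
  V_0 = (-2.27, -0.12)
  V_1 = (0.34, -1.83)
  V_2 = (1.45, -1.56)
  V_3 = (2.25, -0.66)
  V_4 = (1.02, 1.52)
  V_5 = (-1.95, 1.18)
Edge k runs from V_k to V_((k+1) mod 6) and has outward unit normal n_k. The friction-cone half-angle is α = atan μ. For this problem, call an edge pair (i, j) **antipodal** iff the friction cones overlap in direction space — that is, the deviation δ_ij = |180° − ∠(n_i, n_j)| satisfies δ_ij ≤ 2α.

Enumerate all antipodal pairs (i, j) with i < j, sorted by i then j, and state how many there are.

α = atan 0.35 = 19.29°;  2α = 38.58°
n_0 = (-0.5480, -0.8365)
n_1 = (+0.2364, -0.9717)
n_2 = (+0.7474, -0.6644)
n_3 = (+0.8709, +0.4914)
n_4 = (-0.1137, +0.9935)
n_5 = (-0.9710, +0.2390)
  (0,1): δ = 133.10°  ·
  (0,2): δ = 98.40°  ·
  (0,3): δ = 27.34°  ✓
  (0,4): δ = 39.76°  ·
  (0,5): δ = 109.40°  ·
  (1,2): δ = 145.30°  ·
  (1,3): δ = 74.24°  ·
  (1,4): δ = 7.14°  ✓
  (1,5): δ = 62.50°  ·
  (2,3): δ = 108.93°  ·
  (2,4): δ = 41.84°  ·
  (2,5): δ = 27.80°  ✓
  (3,4): δ = 112.90°  ·
  (3,5): δ = 43.26°  ·
  (4,5): δ = 110.36°  ·
antipodal pairs: 3

count = 3; pairs: (0,3), (1,4), (2,5)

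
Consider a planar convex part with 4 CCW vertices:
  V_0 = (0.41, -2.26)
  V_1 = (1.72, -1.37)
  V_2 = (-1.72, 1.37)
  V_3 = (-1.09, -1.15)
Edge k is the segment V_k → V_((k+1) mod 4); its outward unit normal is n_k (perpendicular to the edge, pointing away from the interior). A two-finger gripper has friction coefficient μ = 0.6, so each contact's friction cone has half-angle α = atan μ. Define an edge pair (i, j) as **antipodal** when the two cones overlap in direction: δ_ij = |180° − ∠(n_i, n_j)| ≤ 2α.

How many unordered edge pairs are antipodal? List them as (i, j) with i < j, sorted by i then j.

α = atan 0.6 = 30.96°;  2α = 61.93°
n_0 = (+0.5620, -0.8272)
n_1 = (+0.6230, +0.7822)
n_2 = (-0.9701, -0.2425)
n_3 = (-0.5948, -0.8038)
  (0,1): δ = 72.73°  ·
  (0,2): δ = 69.84°  ·
  (0,3): δ = 109.31°  ·
  (1,2): δ = 37.43°  ✓
  (1,3): δ = 2.04°  ✓
  (2,3): δ = 140.54°  ·
antipodal pairs: 2

count = 2; pairs: (1,2), (1,3)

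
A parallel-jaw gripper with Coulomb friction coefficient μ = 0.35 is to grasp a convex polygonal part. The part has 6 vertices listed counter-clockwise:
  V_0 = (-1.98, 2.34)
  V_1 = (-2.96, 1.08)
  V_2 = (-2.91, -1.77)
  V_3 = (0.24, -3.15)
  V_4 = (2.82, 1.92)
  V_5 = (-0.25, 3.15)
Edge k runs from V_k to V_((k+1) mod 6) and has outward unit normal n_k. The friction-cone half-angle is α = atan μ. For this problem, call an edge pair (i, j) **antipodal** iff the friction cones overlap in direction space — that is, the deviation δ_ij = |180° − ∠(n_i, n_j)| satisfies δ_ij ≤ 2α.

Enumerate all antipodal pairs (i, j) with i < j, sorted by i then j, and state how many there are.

α = atan 0.35 = 19.29°;  2α = 38.58°
n_0 = (-0.7894, +0.6139)
n_1 = (-0.9998, -0.0175)
n_2 = (-0.4013, -0.9160)
n_3 = (+0.8912, -0.4535)
n_4 = (+0.3719, +0.9283)
n_5 = (-0.4240, +0.9056)
  (0,1): δ = 141.12°  ·
  (0,2): δ = 75.78°  ·
  (0,3): δ = 10.90°  ✓
  (0,4): δ = 106.04°  ·
  (0,5): δ = 152.96°  ·
  (1,2): δ = 114.66°  ·
  (1,3): δ = 27.98°  ✓
  (1,4): δ = 67.16°  ·
  (1,5): δ = 114.08°  ·
  (2,3): δ = 93.31°  ·
  (2,4): δ = 1.82°  ✓
  (2,5): δ = 48.75°  ·
  (3,4): δ = 84.86°  ·
  (3,5): δ = 37.94°  ✓
  (4,5): δ = 133.08°  ·
antipodal pairs: 4

count = 4; pairs: (0,3), (1,3), (2,4), (3,5)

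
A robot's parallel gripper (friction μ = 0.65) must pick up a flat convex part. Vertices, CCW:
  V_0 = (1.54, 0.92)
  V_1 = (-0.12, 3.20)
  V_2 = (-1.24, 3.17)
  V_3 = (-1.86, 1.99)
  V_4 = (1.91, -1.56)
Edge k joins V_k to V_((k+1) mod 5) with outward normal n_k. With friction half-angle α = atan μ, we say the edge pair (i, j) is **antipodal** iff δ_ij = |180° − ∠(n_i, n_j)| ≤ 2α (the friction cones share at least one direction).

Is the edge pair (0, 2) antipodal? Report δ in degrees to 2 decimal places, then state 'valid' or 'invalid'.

δ = 63.78°, valid

α = atan 0.65 = 33.02°;  2α = 66.05°
edge 0: e_0 = (-1.66, +2.28);  n_0 = (+0.8084, +0.5886)
edge 2: e_2 = (-0.62, -1.18);  n_2 = (-0.8852, +0.4651)
∠(n_0, n_2) = 116.22°
δ = |180° − 116.22°| = 63.78°
63.78° ≤ 2α = 66.05°  →  valid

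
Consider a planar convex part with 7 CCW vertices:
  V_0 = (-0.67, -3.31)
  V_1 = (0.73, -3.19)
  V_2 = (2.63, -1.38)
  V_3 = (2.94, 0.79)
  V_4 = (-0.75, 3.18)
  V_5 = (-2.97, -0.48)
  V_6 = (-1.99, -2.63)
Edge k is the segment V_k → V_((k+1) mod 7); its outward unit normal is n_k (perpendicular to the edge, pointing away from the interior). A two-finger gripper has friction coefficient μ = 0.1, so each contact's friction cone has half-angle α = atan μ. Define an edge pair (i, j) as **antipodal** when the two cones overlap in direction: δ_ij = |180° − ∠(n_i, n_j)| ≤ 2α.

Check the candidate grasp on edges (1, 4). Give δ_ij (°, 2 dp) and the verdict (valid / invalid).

δ = 15.15°, invalid

α = atan 0.1 = 5.71°;  2α = 11.42°
edge 1: e_1 = (+1.90, +1.81);  n_1 = (+0.6898, -0.7240)
edge 4: e_4 = (-2.22, -3.66);  n_4 = (-0.8550, +0.5186)
∠(n_1, n_4) = 164.85°
δ = |180° − 164.85°| = 15.15°
15.15° > 2α = 11.42°  →  invalid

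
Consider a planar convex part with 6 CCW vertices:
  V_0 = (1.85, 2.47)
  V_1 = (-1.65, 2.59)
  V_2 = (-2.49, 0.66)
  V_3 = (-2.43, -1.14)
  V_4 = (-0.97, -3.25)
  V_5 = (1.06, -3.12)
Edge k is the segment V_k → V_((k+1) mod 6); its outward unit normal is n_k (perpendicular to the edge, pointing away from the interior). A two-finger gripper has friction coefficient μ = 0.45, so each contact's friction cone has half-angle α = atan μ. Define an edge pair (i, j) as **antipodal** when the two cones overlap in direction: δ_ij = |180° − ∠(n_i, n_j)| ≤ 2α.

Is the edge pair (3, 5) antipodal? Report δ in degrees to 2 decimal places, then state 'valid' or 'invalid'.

δ = 42.73°, valid

α = atan 0.45 = 24.23°;  2α = 48.46°
edge 3: e_3 = (+1.46, -2.11);  n_3 = (-0.8223, -0.5690)
edge 5: e_5 = (+0.79, +5.59);  n_5 = (+0.9902, -0.1399)
∠(n_3, n_5) = 137.27°
δ = |180° − 137.27°| = 42.73°
42.73° ≤ 2α = 48.46°  →  valid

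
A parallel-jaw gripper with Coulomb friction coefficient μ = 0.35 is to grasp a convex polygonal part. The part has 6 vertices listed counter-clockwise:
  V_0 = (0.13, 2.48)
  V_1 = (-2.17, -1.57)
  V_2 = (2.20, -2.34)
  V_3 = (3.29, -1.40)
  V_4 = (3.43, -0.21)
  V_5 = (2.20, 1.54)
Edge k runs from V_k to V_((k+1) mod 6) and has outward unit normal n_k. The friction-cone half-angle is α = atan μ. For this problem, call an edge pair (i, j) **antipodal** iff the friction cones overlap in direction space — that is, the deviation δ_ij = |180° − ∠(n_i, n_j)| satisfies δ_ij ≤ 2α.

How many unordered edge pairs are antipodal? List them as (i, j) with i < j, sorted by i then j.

count = 3; pairs: (0,2), (0,3), (1,5)

α = atan 0.35 = 19.29°;  2α = 38.58°
n_0 = (-0.8696, +0.4938)
n_1 = (-0.1735, -0.9848)
n_2 = (+0.6531, -0.7573)
n_3 = (+0.9932, -0.1168)
n_4 = (+0.8181, +0.5750)
n_5 = (+0.4135, +0.9105)
  (0,1): δ = 70.40°  ·
  (0,2): δ = 19.63°  ✓
  (0,3): δ = 22.88°  ✓
  (0,4): δ = 64.69°  ·
  (0,5): δ = 95.17°  ·
  (1,2): δ = 129.23°  ·
  (1,3): δ = 86.72°  ·
  (1,4): δ = 44.91°  ·
  (1,5): δ = 14.43°  ✓
  (2,3): δ = 137.48°  ·
  (2,4): δ = 95.67°  ·
  (2,5): δ = 65.20°  ·
  (3,4): δ = 138.19°  ·
  (3,5): δ = 107.71°  ·
  (4,5): δ = 149.52°  ·
antipodal pairs: 3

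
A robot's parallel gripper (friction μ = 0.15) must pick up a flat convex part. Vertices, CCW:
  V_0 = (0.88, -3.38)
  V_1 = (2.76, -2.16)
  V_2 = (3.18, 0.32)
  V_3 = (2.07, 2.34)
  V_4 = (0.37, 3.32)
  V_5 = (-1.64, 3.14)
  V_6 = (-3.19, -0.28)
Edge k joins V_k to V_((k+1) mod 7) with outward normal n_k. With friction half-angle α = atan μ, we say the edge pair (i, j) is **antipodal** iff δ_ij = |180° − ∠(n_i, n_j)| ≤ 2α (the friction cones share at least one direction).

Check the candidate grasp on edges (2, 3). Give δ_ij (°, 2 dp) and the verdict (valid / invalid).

δ = 148.75°, invalid

α = atan 0.15 = 8.53°;  2α = 17.06°
edge 2: e_2 = (-1.11, +2.02);  n_2 = (+0.8764, +0.4816)
edge 3: e_3 = (-1.70, +0.98);  n_3 = (+0.4994, +0.8664)
∠(n_2, n_3) = 31.25°
δ = |180° − 31.25°| = 148.75°
148.75° > 2α = 17.06°  →  invalid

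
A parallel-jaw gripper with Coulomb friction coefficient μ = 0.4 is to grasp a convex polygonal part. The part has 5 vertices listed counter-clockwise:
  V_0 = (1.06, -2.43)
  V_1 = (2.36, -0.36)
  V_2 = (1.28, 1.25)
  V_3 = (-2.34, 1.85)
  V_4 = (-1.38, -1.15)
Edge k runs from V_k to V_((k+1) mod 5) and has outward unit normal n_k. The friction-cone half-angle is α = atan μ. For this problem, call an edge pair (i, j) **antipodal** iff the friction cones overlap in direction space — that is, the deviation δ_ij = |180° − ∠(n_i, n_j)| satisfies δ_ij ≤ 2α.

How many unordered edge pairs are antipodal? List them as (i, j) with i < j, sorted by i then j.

count = 3; pairs: (1,3), (1,4), (2,4)

α = atan 0.4 = 21.80°;  2α = 43.60°
n_0 = (+0.8468, -0.5318)
n_1 = (+0.8305, +0.5571)
n_2 = (+0.1635, +0.9865)
n_3 = (-0.9524, -0.3048)
n_4 = (-0.4645, -0.8855)
  (0,1): δ = 114.02°  ·
  (0,2): δ = 67.28°  ·
  (0,3): δ = 49.87°  ·
  (0,4): δ = 94.45°  ·
  (1,2): δ = 133.26°  ·
  (1,3): δ = 16.11°  ✓
  (1,4): δ = 28.46°  ✓
  (2,3): δ = 62.84°  ·
  (2,4): δ = 18.27°  ✓
  (3,4): δ = 135.43°  ·
antipodal pairs: 3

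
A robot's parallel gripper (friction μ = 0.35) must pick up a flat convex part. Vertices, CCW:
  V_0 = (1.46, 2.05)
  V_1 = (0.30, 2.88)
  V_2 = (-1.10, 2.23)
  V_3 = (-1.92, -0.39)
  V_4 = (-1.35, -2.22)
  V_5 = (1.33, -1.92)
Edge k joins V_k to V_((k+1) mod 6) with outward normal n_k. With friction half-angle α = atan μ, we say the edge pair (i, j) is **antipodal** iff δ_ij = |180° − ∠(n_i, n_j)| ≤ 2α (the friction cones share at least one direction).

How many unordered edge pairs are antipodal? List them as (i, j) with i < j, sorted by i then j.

count = 4; pairs: (0,3), (1,4), (2,5), (3,5)

α = atan 0.35 = 19.29°;  2α = 38.58°
n_0 = (+0.5819, +0.8133)
n_1 = (-0.4211, +0.9070)
n_2 = (-0.9544, +0.2987)
n_3 = (-0.9548, -0.2974)
n_4 = (+0.1112, -0.9938)
n_5 = (+0.9995, -0.0327)
  (0,1): δ = 119.51°  ·
  (0,2): δ = 71.79°  ·
  (0,3): δ = 37.12°  ✓
  (0,4): δ = 41.97°  ·
  (0,5): δ = 123.71°  ·
  (1,2): δ = 132.28°  ·
  (1,3): δ = 97.60°  ·
  (1,4): δ = 18.52°  ✓
  (1,5): δ = 63.22°  ·
  (2,3): δ = 145.32°  ·
  (2,4): δ = 66.23°  ·
  (2,5): δ = 15.50°  ✓
  (3,4): δ = 100.91°  ·
  (3,5): δ = 19.18°  ✓
  (4,5): δ = 98.26°  ·
antipodal pairs: 4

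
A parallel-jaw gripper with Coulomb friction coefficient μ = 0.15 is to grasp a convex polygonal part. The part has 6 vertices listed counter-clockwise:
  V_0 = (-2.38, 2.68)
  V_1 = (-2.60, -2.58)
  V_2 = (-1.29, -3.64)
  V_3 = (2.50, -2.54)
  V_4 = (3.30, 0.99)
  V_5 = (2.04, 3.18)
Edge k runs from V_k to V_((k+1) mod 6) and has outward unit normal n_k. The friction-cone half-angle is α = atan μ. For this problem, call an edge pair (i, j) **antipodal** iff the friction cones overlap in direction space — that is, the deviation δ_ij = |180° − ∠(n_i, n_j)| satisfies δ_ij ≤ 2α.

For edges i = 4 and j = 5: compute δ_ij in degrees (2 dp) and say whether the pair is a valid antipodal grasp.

δ = 113.46°, invalid

α = atan 0.15 = 8.53°;  2α = 17.06°
edge 4: e_4 = (-1.26, +2.19);  n_4 = (+0.8668, +0.4987)
edge 5: e_5 = (-4.42, -0.50);  n_5 = (-0.1124, +0.9937)
∠(n_4, n_5) = 66.54°
δ = |180° − 66.54°| = 113.46°
113.46° > 2α = 17.06°  →  invalid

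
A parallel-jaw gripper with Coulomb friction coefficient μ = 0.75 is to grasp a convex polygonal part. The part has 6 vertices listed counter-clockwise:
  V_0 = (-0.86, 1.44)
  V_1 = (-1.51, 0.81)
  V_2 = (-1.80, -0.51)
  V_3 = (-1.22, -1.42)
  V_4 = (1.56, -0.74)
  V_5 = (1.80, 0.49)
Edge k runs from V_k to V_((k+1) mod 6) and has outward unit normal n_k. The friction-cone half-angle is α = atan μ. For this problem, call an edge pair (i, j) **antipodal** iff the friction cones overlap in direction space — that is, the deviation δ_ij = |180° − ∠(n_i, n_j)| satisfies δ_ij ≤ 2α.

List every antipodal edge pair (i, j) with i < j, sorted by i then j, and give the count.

count = 7; pairs: (0,3), (0,4), (1,3), (1,4), (2,4), (2,5), (3,5)

α = atan 0.75 = 36.87°;  2α = 73.74°
n_0 = (-0.6960, +0.7181)
n_1 = (-0.9767, +0.2146)
n_2 = (-0.8433, -0.5375)
n_3 = (+0.2376, -0.9714)
n_4 = (+0.9815, -0.1915)
n_5 = (+0.3363, +0.9417)
  (0,1): δ = 146.50°  ·
  (0,2): δ = 101.59°  ·
  (0,3): δ = 30.36°  ✓
  (0,4): δ = 34.85°  ✓
  (0,5): δ = 116.24°  ·
  (1,2): δ = 135.10°  ·
  (1,3): δ = 63.86°  ✓
  (1,4): δ = 1.35°  ✓
  (1,5): δ = 82.74°  ·
  (2,3): δ = 108.77°  ·
  (2,4): δ = 43.55°  ✓
  (2,5): δ = 37.83°  ✓
  (3,4): δ = 114.79°  ·
  (3,5): δ = 33.40°  ✓
  (4,5): δ = 98.61°  ·
antipodal pairs: 7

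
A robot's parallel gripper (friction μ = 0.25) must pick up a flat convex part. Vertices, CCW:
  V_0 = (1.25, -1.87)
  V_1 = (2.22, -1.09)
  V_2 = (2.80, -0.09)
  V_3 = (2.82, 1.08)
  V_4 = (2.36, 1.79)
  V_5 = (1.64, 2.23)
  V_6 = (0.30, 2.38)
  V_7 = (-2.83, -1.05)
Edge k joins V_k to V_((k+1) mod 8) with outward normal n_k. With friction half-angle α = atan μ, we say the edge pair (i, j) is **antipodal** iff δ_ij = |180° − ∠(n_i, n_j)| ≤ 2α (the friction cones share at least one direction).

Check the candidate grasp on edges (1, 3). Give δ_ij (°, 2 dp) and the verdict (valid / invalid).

α = atan 0.25 = 14.04°;  2α = 28.07°
edge 1: e_1 = (+0.58, +1.00);  n_1 = (+0.8650, -0.5017)
edge 3: e_3 = (-0.46, +0.71);  n_3 = (+0.8393, +0.5437)
∠(n_1, n_3) = 63.05°
δ = |180° − 63.05°| = 116.95°
116.95° > 2α = 28.07°  →  invalid

δ = 116.95°, invalid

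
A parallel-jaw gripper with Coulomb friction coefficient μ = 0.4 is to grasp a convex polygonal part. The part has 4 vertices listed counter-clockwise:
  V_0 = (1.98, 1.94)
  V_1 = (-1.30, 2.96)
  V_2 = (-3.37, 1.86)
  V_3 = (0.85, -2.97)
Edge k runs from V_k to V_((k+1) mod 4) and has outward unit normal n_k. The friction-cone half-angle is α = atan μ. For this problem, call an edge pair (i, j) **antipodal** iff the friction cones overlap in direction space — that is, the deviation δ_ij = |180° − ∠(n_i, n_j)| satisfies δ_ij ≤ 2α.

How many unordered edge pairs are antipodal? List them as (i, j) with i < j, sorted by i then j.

α = atan 0.4 = 21.80°;  2α = 43.60°
n_0 = (+0.2969, +0.9549)
n_1 = (-0.4693, +0.8831)
n_2 = (-0.7531, -0.6580)
n_3 = (+0.9745, -0.2243)
  (0,1): δ = 134.74°  ·
  (0,2): δ = 31.58°  ✓
  (0,3): δ = 94.31°  ·
  (1,2): δ = 76.84°  ·
  (1,3): δ = 49.05°  ·
  (2,3): δ = 54.10°  ·
antipodal pairs: 1

count = 1; pairs: (0,2)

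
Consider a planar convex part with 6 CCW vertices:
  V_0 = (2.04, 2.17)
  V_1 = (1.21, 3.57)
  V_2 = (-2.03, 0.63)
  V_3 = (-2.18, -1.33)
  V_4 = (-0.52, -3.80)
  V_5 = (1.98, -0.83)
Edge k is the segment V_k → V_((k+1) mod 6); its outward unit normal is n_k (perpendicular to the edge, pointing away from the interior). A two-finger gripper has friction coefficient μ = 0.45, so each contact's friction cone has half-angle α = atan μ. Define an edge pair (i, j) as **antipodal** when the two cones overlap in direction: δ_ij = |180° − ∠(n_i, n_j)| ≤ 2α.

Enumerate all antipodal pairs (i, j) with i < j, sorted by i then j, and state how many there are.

count = 7; pairs: (0,2), (0,3), (1,4), (1,5), (2,4), (2,5), (3,5)

α = atan 0.45 = 24.23°;  2α = 48.46°
n_0 = (+0.8602, +0.5100)
n_1 = (-0.6720, +0.7406)
n_2 = (-0.9971, +0.0763)
n_3 = (-0.8300, -0.5578)
n_4 = (+0.7650, -0.6440)
n_5 = (+0.9998, -0.0200)
  (0,1): δ = 78.44°  ·
  (0,2): δ = 35.04°  ✓
  (0,3): δ = 3.24°  ✓
  (0,4): δ = 109.25°  ·
  (0,5): δ = 148.19°  ·
  (1,2): δ = 136.60°  ·
  (1,3): δ = 98.32°  ·
  (1,4): δ = 7.69°  ✓
  (1,5): δ = 46.63°  ✓
  (2,3): δ = 141.72°  ·
  (2,4): δ = 35.71°  ✓
  (2,5): δ = 3.23°  ✓
  (3,4): δ = 73.99°  ·
  (3,5): δ = 35.05°  ✓
  (4,5): δ = 141.06°  ·
antipodal pairs: 7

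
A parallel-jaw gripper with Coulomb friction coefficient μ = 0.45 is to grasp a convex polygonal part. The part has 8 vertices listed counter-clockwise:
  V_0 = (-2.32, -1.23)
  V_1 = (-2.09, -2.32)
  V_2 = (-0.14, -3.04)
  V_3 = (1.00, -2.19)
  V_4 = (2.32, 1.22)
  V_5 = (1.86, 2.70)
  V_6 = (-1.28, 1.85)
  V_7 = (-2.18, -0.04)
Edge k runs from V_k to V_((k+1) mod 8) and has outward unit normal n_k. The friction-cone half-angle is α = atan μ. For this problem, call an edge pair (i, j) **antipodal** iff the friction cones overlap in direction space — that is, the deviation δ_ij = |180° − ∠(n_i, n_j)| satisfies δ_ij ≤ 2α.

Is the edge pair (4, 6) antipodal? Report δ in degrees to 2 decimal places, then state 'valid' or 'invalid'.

α = atan 0.45 = 24.23°;  2α = 48.46°
edge 4: e_4 = (-0.46, +1.48);  n_4 = (+0.9549, +0.2968)
edge 6: e_6 = (-0.90, -1.89);  n_6 = (-0.9029, +0.4299)
∠(n_4, n_6) = 137.27°
δ = |180° − 137.27°| = 42.73°
42.73° ≤ 2α = 48.46°  →  valid

δ = 42.73°, valid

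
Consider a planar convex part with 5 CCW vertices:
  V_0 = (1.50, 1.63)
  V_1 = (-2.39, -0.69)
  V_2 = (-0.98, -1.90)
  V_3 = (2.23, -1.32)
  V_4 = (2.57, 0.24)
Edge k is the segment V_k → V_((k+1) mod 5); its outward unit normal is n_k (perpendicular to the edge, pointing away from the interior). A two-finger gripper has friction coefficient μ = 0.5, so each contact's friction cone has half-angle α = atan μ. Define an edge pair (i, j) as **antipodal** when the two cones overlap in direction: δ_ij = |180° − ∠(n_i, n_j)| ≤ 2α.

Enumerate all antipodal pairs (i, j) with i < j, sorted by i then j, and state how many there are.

α = atan 0.5 = 26.57°;  2α = 53.13°
n_0 = (-0.5122, +0.8589)
n_1 = (-0.6512, -0.7589)
n_2 = (+0.1778, -0.9841)
n_3 = (+0.9771, -0.2129)
n_4 = (+0.7924, +0.6100)
  (0,1): δ = 71.45°  ·
  (0,2): δ = 20.57°  ✓
  (0,3): δ = 46.89°  ✓
  (0,4): δ = 96.78°  ·
  (1,2): δ = 129.12°  ·
  (1,3): δ = 61.66°  ·
  (1,4): δ = 11.78°  ✓
  (2,3): δ = 112.54°  ·
  (2,4): δ = 62.65°  ·
  (3,4): δ = 130.12°  ·
antipodal pairs: 3

count = 3; pairs: (0,2), (0,3), (1,4)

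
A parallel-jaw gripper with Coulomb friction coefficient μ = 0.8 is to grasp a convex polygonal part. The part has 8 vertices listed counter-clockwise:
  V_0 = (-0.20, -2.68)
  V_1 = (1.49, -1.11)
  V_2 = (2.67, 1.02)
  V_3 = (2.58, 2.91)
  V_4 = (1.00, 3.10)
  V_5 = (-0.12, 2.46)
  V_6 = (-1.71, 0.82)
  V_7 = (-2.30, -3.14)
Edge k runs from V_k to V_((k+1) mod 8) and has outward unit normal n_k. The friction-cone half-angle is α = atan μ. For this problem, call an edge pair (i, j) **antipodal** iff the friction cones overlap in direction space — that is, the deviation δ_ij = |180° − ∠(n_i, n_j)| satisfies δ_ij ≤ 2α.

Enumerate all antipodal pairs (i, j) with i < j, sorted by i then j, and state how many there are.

α = atan 0.8 = 38.66°;  2α = 77.32°
n_0 = (+0.6806, -0.7326)
n_1 = (+0.8747, -0.4846)
n_2 = (+0.9989, +0.0476)
n_3 = (+0.1194, +0.9928)
n_4 = (-0.4961, +0.8682)
n_5 = (-0.7180, +0.6961)
n_6 = (-0.9891, +0.1474)
n_7 = (+0.2140, -0.9768)
  (0,1): δ = 161.88°  ·
  (0,2): δ = 130.17°  ·
  (0,3): δ = 49.75°  ✓
  (0,4): δ = 13.15°  ✓
  (0,5): δ = 2.99°  ✓
  (0,6): δ = 38.63°  ✓
  (0,7): δ = 149.46°  ·
  (1,2): δ = 148.29°  ·
  (1,3): δ = 67.87°  ✓
  (1,4): δ = 31.27°  ✓
  (1,5): δ = 15.13°  ✓
  (1,6): δ = 20.51°  ✓
  (1,7): δ = 131.34°  ·
  (2,3): δ = 99.58°  ·
  (2,4): δ = 62.98°  ✓
  (2,5): δ = 46.84°  ✓
  (2,6): δ = 11.20°  ✓
  (2,7): δ = 99.63°  ·
  (3,4): δ = 143.40°  ·
  (3,5): δ = 127.26°  ·
  (3,6): δ = 91.62°  ·
  (3,7): δ = 19.21°  ✓
  (4,5): δ = 163.86°  ·
  (4,6): δ = 128.22°  ·
  (4,7): δ = 17.39°  ✓
  (5,6): δ = 144.36°  ·
  (5,7): δ = 33.53°  ✓
  (6,7): δ = 69.17°  ✓
antipodal pairs: 15

count = 15; pairs: (0,3), (0,4), (0,5), (0,6), (1,3), (1,4), (1,5), (1,6), (2,4), (2,5), (2,6), (3,7), (4,7), (5,7), (6,7)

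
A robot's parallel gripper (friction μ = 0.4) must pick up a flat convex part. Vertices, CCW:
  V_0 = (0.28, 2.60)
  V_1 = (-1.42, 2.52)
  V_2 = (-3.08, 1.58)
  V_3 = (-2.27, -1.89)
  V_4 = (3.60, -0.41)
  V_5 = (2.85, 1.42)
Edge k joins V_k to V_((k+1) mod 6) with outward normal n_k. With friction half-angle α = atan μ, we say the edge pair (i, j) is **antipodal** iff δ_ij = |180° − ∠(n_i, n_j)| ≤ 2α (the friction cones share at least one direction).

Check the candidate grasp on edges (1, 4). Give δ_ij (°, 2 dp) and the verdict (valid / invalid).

α = atan 0.4 = 21.80°;  2α = 43.60°
edge 1: e_1 = (-1.66, -0.94);  n_1 = (-0.4927, +0.8702)
edge 4: e_4 = (-0.75, +1.83);  n_4 = (+0.9253, +0.3792)
∠(n_1, n_4) = 97.24°
δ = |180° − 97.24°| = 82.76°
82.76° > 2α = 43.60°  →  invalid

δ = 82.76°, invalid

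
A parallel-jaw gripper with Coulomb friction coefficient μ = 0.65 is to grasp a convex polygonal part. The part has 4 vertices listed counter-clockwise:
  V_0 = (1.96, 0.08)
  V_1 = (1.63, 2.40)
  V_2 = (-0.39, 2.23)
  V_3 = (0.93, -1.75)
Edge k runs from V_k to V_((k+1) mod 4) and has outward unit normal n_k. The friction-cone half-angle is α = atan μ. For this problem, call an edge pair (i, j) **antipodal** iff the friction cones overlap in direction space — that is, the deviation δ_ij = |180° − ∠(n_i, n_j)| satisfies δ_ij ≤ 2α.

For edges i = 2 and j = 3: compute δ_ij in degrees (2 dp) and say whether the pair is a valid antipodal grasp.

δ = 47.72°, valid

α = atan 0.65 = 33.02°;  2α = 66.05°
edge 2: e_2 = (+1.32, -3.98);  n_2 = (-0.9492, -0.3148)
edge 3: e_3 = (+1.03, +1.83);  n_3 = (+0.8714, -0.4905)
∠(n_2, n_3) = 132.28°
δ = |180° − 132.28°| = 47.72°
47.72° ≤ 2α = 66.05°  →  valid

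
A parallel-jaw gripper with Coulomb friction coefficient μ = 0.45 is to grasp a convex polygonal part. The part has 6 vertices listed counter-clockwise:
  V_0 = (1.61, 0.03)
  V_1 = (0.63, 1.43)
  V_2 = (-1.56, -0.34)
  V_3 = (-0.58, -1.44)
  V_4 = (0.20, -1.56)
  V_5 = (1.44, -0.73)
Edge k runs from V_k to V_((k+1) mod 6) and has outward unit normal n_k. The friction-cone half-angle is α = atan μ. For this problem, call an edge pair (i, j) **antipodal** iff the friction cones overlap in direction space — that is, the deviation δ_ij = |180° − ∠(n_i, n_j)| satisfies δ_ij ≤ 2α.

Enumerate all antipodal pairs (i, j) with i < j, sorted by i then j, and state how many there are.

count = 5; pairs: (0,2), (0,3), (1,3), (1,4), (1,5)

α = atan 0.45 = 24.23°;  2α = 48.46°
n_0 = (+0.8192, +0.5735)
n_1 = (-0.6286, +0.7777)
n_2 = (-0.7467, -0.6652)
n_3 = (-0.1521, -0.9884)
n_4 = (+0.5562, -0.8310)
n_5 = (+0.9759, -0.2183)
  (0,1): δ = 86.05°  ·
  (0,2): δ = 6.71°  ✓
  (0,3): δ = 46.26°  ✓
  (0,4): δ = 88.80°  ·
  (0,5): δ = 132.40°  ·
  (1,2): δ = 87.25°  ·
  (1,3): δ = 47.69°  ✓
  (1,4): δ = 5.15°  ✓
  (1,5): δ = 38.45°  ✓
  (2,3): δ = 140.44°  ·
  (2,4): δ = 97.90°  ·
  (2,5): δ = 54.31°  ·
  (3,4): δ = 137.46°  ·
  (3,5): δ = 93.86°  ·
  (4,5): δ = 136.41°  ·
antipodal pairs: 5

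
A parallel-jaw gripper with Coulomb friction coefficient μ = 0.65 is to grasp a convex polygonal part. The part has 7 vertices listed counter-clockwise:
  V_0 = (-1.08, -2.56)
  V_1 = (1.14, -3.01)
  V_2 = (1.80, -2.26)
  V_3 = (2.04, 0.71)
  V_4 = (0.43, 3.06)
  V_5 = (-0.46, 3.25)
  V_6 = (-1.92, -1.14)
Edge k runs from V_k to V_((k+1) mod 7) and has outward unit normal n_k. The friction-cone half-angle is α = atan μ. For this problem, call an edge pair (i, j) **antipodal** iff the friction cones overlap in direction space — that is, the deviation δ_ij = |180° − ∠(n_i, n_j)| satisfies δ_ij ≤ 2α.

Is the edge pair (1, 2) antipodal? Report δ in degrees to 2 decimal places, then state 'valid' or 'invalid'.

δ = 143.27°, invalid

α = atan 0.65 = 33.02°;  2α = 66.05°
edge 1: e_1 = (+0.66, +0.75);  n_1 = (+0.7507, -0.6606)
edge 2: e_2 = (+0.24, +2.97);  n_2 = (+0.9968, -0.0805)
∠(n_1, n_2) = 36.73°
δ = |180° − 36.73°| = 143.27°
143.27° > 2α = 66.05°  →  invalid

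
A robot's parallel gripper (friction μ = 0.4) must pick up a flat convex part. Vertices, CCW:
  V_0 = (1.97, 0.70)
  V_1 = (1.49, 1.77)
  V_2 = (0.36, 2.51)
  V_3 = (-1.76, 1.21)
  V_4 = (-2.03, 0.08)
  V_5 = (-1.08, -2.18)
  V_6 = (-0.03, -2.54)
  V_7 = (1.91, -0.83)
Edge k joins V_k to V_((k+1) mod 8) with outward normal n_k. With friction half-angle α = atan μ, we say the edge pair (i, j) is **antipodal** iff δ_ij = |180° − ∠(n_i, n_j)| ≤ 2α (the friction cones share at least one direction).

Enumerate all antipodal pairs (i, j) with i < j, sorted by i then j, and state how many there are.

α = atan 0.4 = 21.80°;  2α = 43.60°
n_0 = (+0.9124, +0.4093)
n_1 = (+0.5478, +0.8366)
n_2 = (-0.5228, +0.8525)
n_3 = (-0.9726, +0.2324)
n_4 = (-0.9219, -0.3875)
n_5 = (-0.3243, -0.9459)
n_6 = (+0.6612, -0.7502)
n_7 = (+0.9992, -0.0392)
  (0,1): δ = 147.38°  ·
  (0,2): δ = 82.64°  ·
  (0,3): δ = 37.60°  ✓
  (0,4): δ = 1.36°  ✓
  (0,5): δ = 46.91°  ·
  (0,6): δ = 107.23°  ·
  (0,7): δ = 153.59°  ·
  (1,2): δ = 115.26°  ·
  (1,3): δ = 70.22°  ·
  (1,4): δ = 33.98°  ✓
  (1,5): δ = 14.29°  ✓
  (1,6): δ = 74.61°  ·
  (1,7): δ = 120.97°  ·
  (2,3): δ = 134.96°  ·
  (2,4): δ = 98.72°  ·
  (2,5): δ = 50.44°  ·
  (2,6): δ = 9.88°  ✓
  (2,7): δ = 56.24°  ·
  (3,4): δ = 143.76°  ·
  (3,5): δ = 95.49°  ·
  (3,6): δ = 35.17°  ✓
  (3,7): δ = 11.19°  ✓
  (4,5): δ = 131.72°  ·
  (4,6): δ = 71.41°  ·
  (4,7): δ = 25.05°  ✓
  (5,6): δ = 119.68°  ·
  (5,7): δ = 73.32°  ·
  (6,7): δ = 133.64°  ·
antipodal pairs: 8

count = 8; pairs: (0,3), (0,4), (1,4), (1,5), (2,6), (3,6), (3,7), (4,7)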